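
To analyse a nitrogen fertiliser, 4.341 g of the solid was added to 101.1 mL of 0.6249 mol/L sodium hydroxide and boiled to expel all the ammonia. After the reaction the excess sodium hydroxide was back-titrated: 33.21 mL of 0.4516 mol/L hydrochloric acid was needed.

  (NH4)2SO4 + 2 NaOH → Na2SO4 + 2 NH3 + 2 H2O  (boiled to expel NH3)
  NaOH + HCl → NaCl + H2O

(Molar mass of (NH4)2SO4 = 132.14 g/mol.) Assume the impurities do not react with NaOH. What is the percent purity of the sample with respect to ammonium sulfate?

n(NaOH) added = 0.1011 × 0.6249 = 0.06318 mol
n(HCl) used in back-titration = 0.03321 × 0.4516 = 0.01500 mol
n(NaOH) left over = 0.01500 mol (1:1 ratio)
n(NaOH) consumed by analyte = 0.06318 − 0.01500 = 0.04818 mol
From the 1:2 ratio, n((NH4)2SO4) = 1/2 × 0.04818 = 0.02409 mol
mass of (NH4)2SO4 = 0.02409 × 132.14 = 3.183 g
% (NH4)2SO4 = 3.183 / 4.341 × 100 = 73.33 %

73.33 %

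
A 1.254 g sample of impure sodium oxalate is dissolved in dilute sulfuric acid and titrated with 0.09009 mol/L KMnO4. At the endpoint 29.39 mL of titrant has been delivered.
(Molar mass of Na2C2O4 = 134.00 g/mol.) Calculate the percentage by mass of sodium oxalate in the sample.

70.73 %

2 MnO4^- + 5 C2O4^2- + 16 H^+ → 2 Mn^2+ + 10 CO2 + 8 H2O
n(KMnO4) = 0.02939 L × 0.09009 mol/L = 2.648 × 10^-3 mol
From the 5:2 ratio, n(Na2C2O4) = 5/2 × 2.648 × 10^-3 = 6.619 × 10^-3 mol
mass of Na2C2O4 = 6.619 × 10^-3 × 134.00 g/mol = 0.8870 g
% Na2C2O4 = 0.8870 / 1.254 × 100 = 70.73 %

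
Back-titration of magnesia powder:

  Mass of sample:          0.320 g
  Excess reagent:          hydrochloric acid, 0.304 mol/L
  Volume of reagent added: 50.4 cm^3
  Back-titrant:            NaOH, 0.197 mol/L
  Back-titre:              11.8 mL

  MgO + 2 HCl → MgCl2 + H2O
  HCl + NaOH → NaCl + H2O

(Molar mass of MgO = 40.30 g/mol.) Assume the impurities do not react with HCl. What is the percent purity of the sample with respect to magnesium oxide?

81.8 %

n(HCl) added = 0.0504 × 0.304 = 0.0153 mol
n(NaOH) used in back-titration = 0.0118 × 0.197 = 2.32 × 10^-3 mol
n(HCl) left over = 2.32 × 10^-3 mol (1:1 ratio)
n(HCl) consumed by analyte = 0.0153 − 2.32 × 10^-3 = 0.0130 mol
From the 1:2 ratio, n(MgO) = 1/2 × 0.0130 = 6.50 × 10^-3 mol
mass of MgO = 6.50 × 10^-3 × 40.30 = 0.262 g
% MgO = 0.262 / 0.320 × 100 = 81.8 %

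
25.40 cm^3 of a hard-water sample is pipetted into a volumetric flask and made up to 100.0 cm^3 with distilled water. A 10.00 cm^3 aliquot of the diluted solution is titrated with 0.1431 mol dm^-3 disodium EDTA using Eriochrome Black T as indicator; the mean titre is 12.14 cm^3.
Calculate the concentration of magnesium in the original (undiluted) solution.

Mg^2+ + EDTA^4- → [Mg(EDTA)]^2-
n(EDTA) = 0.01214 × 0.1431 = 1.737 × 10^-3 mol
n(Mg2+) in the aliquot = 1.737 × 10^-3 mol (1:1 ratio)
[Mg2+]_dilute = 1.737 × 10^-3 / 0.01000 = 0.1737 mol/L
Dilution factor = 100.0 / 25.40 = 3.937
[Mg2+]_stock = 0.1737 × 3.937 = 0.6840 mol/L

0.6840 mol/L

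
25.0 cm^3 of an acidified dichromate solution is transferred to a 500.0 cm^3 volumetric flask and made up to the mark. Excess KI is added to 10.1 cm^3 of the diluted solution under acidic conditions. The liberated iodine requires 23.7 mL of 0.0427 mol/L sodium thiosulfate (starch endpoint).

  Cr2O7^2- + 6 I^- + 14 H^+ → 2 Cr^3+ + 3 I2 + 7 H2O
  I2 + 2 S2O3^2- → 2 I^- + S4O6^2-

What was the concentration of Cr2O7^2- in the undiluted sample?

0.334 mol/L

n(S2O3^2-) = 0.0237 × 0.0427 = 1.01 × 10^-3 mol
n(I2) = n(S2O3^2-)/2 = 5.06 × 10^-4 mol
From the 1:3 ratio, n(Cr2O7^2-) in the aliquot = 1/3 × 5.06 × 10^-4 = 1.69 × 10^-4 mol
[Cr2O7^2-]_dilute = 1.69 × 10^-4 / 0.0101 = 0.0167 mol/L
[Cr2O7^2-]_original = 0.0167 × 500.0/25.0 = 0.334 mol/L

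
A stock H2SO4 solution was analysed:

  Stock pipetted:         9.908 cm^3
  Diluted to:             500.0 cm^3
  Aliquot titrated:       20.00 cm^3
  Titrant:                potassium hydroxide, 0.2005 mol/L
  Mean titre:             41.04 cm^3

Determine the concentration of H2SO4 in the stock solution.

10.38 mol/L

H2SO4 + 2 KOH → K2SO4 + 2 H2O
n(KOH) = 0.04104 × 0.2005 = 8.229 × 10^-3 mol
From the 1:2 ratio, n(H2SO4) in the aliquot = 1/2 × 8.229 × 10^-3 = 4.114 × 10^-3 mol
[H2SO4]_dilute = 4.114 × 10^-3 / 0.02000 = 0.2057 mol/L
Dilution factor = 500.0 / 9.908 = 50.46
[H2SO4]_stock = 0.2057 × 50.46 = 10.38 mol/L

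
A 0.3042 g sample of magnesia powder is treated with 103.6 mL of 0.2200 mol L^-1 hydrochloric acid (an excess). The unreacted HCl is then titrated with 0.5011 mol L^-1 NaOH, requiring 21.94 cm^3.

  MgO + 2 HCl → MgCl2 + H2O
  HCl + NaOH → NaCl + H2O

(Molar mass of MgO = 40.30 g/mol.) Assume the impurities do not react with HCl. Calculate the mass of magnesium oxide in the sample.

0.2377 g

n(HCl) added = 0.1036 × 0.2200 = 0.02279 mol
n(NaOH) used in back-titration = 0.02194 × 0.5011 = 0.01099 mol
n(HCl) left over = 0.01099 mol (1:1 ratio)
n(HCl) consumed by analyte = 0.02279 − 0.01099 = 0.01180 mol
From the 1:2 ratio, n(MgO) = 1/2 × 0.01180 = 5.899 × 10^-3 mol
mass of MgO = 5.899 × 10^-3 × 40.30 = 0.2377 g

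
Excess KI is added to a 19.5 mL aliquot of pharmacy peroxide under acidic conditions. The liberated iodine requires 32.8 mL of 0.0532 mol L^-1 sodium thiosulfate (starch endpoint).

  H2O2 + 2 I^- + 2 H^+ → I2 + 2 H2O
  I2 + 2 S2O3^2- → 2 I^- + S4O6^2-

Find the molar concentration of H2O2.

n(S2O3^2-) = 0.0328 × 0.0532 = 1.74 × 10^-3 mol
n(I2) = n(S2O3^2-)/2 = 8.72 × 10^-4 mol
n(H2O2) in the aliquot = 8.72 × 10^-4 mol (1:1 ratio)
[H2O2] = 8.72 × 10^-4 / 0.0195 = 0.0447 mol/L

0.0447 mol/L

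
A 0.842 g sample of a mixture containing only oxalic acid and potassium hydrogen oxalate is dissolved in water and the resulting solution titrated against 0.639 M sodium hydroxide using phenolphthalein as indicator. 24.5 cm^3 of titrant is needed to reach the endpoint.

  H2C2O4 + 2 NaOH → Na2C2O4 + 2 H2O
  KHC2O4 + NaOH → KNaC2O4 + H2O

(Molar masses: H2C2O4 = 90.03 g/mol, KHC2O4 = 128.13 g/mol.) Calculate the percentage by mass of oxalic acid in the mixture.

n(NaOH) = 0.0245 × 0.639 = 0.0157 mol
Let x = n(H2C2O4), y = n(KHC2O4).
Titrant: 2x + 1y = 0.0157;  mass: 90.03x + 128.13y = 0.842
Solving, x = 7.00 × 10^-3 mol, y = 1.65 × 10^-3 mol
mass of H2C2O4 = 7.00 × 10^-3 × 90.03 = 0.630 g
% H2C2O4 = 0.630 / 0.842 × 100 = 74.9 %

74.9 %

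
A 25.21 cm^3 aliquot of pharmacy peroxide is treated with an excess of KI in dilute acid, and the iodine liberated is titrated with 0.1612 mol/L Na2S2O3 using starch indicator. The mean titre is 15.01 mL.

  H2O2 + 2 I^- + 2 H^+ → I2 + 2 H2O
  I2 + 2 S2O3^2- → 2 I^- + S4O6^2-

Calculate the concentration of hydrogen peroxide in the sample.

0.04799 mol/L

n(S2O3^2-) = 0.01501 × 0.1612 = 2.420 × 10^-3 mol
n(I2) = n(S2O3^2-)/2 = 1.210 × 10^-3 mol
n(H2O2) in the aliquot = 1.210 × 10^-3 mol (1:1 ratio)
[H2O2] = 1.210 × 10^-3 / 0.02521 = 0.04799 mol/L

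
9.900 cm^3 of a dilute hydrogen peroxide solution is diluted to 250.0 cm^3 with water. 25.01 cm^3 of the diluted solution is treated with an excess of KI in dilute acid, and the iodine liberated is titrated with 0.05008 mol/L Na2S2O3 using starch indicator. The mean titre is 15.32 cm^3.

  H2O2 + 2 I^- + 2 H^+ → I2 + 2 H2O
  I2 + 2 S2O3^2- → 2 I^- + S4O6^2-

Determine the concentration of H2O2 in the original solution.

0.3873 mol/L

n(S2O3^2-) = 0.01532 × 0.05008 = 7.672 × 10^-4 mol
n(I2) = n(S2O3^2-)/2 = 3.836 × 10^-4 mol
n(H2O2) in the aliquot = 3.836 × 10^-4 mol (1:1 ratio)
[H2O2]_dilute = 3.836 × 10^-4 / 0.02501 = 0.01534 mol/L
[H2O2]_original = 0.01534 × 250.0/9.900 = 0.3873 mol/L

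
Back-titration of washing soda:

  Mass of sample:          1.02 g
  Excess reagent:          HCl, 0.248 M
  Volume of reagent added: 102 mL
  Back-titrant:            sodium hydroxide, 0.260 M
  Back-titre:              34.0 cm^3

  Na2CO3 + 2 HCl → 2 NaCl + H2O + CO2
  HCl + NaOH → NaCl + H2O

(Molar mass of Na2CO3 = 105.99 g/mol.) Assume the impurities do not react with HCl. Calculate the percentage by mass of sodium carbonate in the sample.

n(HCl) added = 0.102 × 0.248 = 0.0253 mol
n(NaOH) used in back-titration = 0.0340 × 0.260 = 8.84 × 10^-3 mol
n(HCl) left over = 8.84 × 10^-3 mol (1:1 ratio)
n(HCl) consumed by analyte = 0.0253 − 8.84 × 10^-3 = 0.0165 mol
From the 1:2 ratio, n(Na2CO3) = 1/2 × 0.0165 = 8.23 × 10^-3 mol
mass of Na2CO3 = 8.23 × 10^-3 × 105.99 = 0.872 g
% Na2CO3 = 0.872 / 1.02 × 100 = 85.5 %

85.5 %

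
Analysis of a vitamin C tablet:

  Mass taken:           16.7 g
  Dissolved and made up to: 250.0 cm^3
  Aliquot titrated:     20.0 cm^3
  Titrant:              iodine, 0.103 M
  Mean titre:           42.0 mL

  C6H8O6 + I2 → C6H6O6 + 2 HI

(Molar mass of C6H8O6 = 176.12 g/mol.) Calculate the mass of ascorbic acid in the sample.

9.52 g

n(I2) per titration = 0.0420 × 0.103 = 4.33 × 10^-3 mol
n(C6H8O6) in each aliquot = 4.33 × 10^-3 mol (1:1 ratio)
n(C6H8O6) in the whole flask = 4.33 × 10^-3 × 250.0/20.0 = 0.0541 mol
mass of C6H8O6 = 0.0541 × 176.12 = 9.52 g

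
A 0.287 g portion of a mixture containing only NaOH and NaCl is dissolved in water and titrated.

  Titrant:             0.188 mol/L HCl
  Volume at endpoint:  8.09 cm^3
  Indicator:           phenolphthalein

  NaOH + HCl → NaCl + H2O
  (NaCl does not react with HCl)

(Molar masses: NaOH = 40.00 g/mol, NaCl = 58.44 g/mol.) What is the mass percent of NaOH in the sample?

21.2 %

n(HCl) = 0.00809 × 0.188 = 1.52 × 10^-3 mol
Let x = n(NaOH), y = n(NaCl).
Titrant: 1x = 1.52 × 10^-3;  mass: 40.00x + 58.44y = 0.287
Solving, x = 1.52 × 10^-3 mol, y = 3.87 × 10^-3 mol
mass of NaOH = 1.52 × 10^-3 × 40.00 = 0.0608 g
% NaOH = 0.0608 / 0.287 × 100 = 21.2 %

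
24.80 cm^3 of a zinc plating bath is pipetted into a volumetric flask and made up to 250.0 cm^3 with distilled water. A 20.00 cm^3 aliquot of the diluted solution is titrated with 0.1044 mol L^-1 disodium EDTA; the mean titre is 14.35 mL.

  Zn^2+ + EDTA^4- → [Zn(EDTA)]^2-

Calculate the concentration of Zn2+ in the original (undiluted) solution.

n(EDTA) = 0.01435 × 0.1044 = 1.498 × 10^-3 mol
n(Zn2+) in the aliquot = 1.498 × 10^-3 mol (1:1 ratio)
[Zn2+]_dilute = 1.498 × 10^-3 / 0.02000 = 0.07491 mol/L
Dilution factor = 250.0 / 24.80 = 10.08
[Zn2+]_stock = 0.07491 × 10.08 = 0.7551 mol/L

0.7551 mol/L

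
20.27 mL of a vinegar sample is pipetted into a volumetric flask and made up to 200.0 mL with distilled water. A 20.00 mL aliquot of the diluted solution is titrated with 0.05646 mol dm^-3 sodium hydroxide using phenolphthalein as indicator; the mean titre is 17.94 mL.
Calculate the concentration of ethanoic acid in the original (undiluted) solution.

CH3COOH + NaOH → CH3COONa + H2O
n(NaOH) = 0.01794 × 0.05646 = 1.013 × 10^-3 mol
n(CH3COOH) in the aliquot = 1.013 × 10^-3 mol (1:1 ratio)
[CH3COOH]_dilute = 1.013 × 10^-3 / 0.02000 = 0.05064 mol/L
Dilution factor = 200.0 / 20.27 = 9.867
[CH3COOH]_stock = 0.05064 × 9.867 = 0.4997 mol/L

0.4997 mol/L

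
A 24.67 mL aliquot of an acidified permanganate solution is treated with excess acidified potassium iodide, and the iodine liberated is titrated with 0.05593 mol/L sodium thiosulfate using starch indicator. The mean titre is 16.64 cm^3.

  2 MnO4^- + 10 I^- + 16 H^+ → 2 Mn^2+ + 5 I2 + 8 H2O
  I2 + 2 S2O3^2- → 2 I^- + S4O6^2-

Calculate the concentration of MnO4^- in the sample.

0.007545 mol/L

n(S2O3^2-) = 0.01664 × 0.05593 = 9.307 × 10^-4 mol
n(I2) = n(S2O3^2-)/2 = 4.653 × 10^-4 mol
From the 2:5 ratio, n(MnO4^-) in the aliquot = 2/5 × 4.653 × 10^-4 = 1.861 × 10^-4 mol
[MnO4^-] = 1.861 × 10^-4 / 0.02467 = 0.007545 mol/L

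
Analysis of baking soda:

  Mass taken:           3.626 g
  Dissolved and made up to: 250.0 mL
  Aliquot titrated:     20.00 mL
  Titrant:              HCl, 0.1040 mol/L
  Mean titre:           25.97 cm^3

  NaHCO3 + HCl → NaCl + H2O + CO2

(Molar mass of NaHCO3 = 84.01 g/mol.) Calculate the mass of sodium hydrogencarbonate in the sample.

n(HCl) per titration = 0.02597 × 0.1040 = 2.701 × 10^-3 mol
n(NaHCO3) in each aliquot = 2.701 × 10^-3 mol (1:1 ratio)
n(NaHCO3) in the whole flask = 2.701 × 10^-3 × 250.0/20.00 = 0.03376 mol
mass of NaHCO3 = 0.03376 × 84.01 = 2.836 g

2.836 g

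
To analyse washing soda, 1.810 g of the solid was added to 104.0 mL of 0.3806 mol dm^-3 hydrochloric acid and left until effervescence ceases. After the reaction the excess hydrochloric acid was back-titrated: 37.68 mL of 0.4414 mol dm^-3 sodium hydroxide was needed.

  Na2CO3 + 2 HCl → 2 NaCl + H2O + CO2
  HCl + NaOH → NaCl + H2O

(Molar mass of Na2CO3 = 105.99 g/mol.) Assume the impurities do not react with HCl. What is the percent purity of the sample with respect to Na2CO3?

67.20 %

n(HCl) added = 0.1040 × 0.3806 = 0.03958 mol
n(NaOH) used in back-titration = 0.03768 × 0.4414 = 0.01663 mol
n(HCl) left over = 0.01663 mol (1:1 ratio)
n(HCl) consumed by analyte = 0.03958 − 0.01663 = 0.02295 mol
From the 1:2 ratio, n(Na2CO3) = 1/2 × 0.02295 = 0.01148 mol
mass of Na2CO3 = 0.01148 × 105.99 = 1.216 g
% Na2CO3 = 1.216 / 1.810 × 100 = 67.20 %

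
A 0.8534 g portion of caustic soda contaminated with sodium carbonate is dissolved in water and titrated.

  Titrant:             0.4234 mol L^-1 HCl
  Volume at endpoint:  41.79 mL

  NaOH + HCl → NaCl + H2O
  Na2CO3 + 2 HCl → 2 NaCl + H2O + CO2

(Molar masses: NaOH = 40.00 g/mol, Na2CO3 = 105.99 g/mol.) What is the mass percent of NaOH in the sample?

30.40 %

n(HCl) = 0.04179 × 0.4234 = 0.01769 mol
Let x = n(NaOH), y = n(Na2CO3).
Titrant: 1x + 2y = 0.01769;  mass: 40.00x + 105.99y = 0.8534
Solving, x = 6.486 × 10^-3 mol, y = 5.604 × 10^-3 mol
mass of NaOH = 6.486 × 10^-3 × 40.00 = 0.2594 g
% NaOH = 0.2594 / 0.8534 × 100 = 30.40 %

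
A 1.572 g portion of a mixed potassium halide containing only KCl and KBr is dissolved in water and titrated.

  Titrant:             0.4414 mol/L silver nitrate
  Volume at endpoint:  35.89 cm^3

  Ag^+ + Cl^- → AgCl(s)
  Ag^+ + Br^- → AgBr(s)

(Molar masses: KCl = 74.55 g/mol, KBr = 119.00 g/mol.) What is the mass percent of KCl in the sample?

33.41 %

n(AgNO3) = 0.03589 × 0.4414 = 0.01584 mol
Let x = n(KCl), y = n(KBr).
Titrant: 1x + 1y = 0.01584;  mass: 74.55x + 119.00y = 1.572
Solving, x = 7.046 × 10^-3 mol, y = 8.796 × 10^-3 mol
mass of KCl = 7.046 × 10^-3 × 74.55 = 0.5253 g
% KCl = 0.5253 / 1.572 × 100 = 33.41 %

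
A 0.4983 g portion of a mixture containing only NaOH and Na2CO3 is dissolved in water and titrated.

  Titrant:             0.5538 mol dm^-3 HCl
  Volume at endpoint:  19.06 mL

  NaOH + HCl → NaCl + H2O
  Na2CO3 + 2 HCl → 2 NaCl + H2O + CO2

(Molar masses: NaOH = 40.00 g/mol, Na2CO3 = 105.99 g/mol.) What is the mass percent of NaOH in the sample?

37.73 %

n(HCl) = 0.01906 × 0.5538 = 0.01056 mol
Let x = n(NaOH), y = n(Na2CO3).
Titrant: 1x + 2y = 0.01056;  mass: 40.00x + 105.99y = 0.4983
Solving, x = 4.701 × 10^-3 mol, y = 2.927 × 10^-3 mol
mass of NaOH = 4.701 × 10^-3 × 40.00 = 0.1880 g
% NaOH = 0.1880 / 0.4983 × 100 = 37.73 %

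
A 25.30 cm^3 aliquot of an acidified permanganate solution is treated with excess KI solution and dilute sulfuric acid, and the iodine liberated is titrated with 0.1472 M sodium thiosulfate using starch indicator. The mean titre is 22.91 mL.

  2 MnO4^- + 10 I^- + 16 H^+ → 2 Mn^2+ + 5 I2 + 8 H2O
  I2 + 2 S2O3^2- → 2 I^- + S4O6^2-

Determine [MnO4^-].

n(S2O3^2-) = 0.02291 × 0.1472 = 3.372 × 10^-3 mol
n(I2) = n(S2O3^2-)/2 = 1.686 × 10^-3 mol
From the 2:5 ratio, n(MnO4^-) in the aliquot = 2/5 × 1.686 × 10^-3 = 6.745 × 10^-4 mol
[MnO4^-] = 6.745 × 10^-4 / 0.02530 = 0.02666 mol/L

0.02666 M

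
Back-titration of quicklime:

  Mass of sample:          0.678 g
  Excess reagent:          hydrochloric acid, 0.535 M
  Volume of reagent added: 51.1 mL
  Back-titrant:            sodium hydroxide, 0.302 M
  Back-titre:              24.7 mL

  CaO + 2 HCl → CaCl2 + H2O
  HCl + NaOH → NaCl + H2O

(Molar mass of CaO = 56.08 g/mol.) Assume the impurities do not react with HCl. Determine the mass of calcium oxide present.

0.557 g

n(HCl) added = 0.0511 × 0.535 = 0.0273 mol
n(NaOH) used in back-titration = 0.0247 × 0.302 = 7.46 × 10^-3 mol
n(HCl) left over = 7.46 × 10^-3 mol (1:1 ratio)
n(HCl) consumed by analyte = 0.0273 − 7.46 × 10^-3 = 0.0199 mol
From the 1:2 ratio, n(CaO) = 1/2 × 0.0199 = 9.94 × 10^-3 mol
mass of CaO = 9.94 × 10^-3 × 56.08 = 0.557 g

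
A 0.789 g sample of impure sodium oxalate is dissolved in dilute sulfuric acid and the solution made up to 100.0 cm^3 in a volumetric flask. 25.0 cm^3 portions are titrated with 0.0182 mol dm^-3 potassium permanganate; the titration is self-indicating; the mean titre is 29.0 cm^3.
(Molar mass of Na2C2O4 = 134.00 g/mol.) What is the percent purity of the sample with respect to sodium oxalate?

89.6 %

2 MnO4^- + 5 C2O4^2- + 16 H^+ → 2 Mn^2+ + 10 CO2 + 8 H2O
n(KMnO4) per titration = 0.0290 × 0.0182 = 5.28 × 10^-4 mol
From the 5:2 ratio, n(Na2C2O4) in each aliquot = 5/2 × 5.28 × 10^-4 = 1.32 × 10^-3 mol
n(Na2C2O4) in the whole flask = 1.32 × 10^-3 × 100.0/25.0 = 5.28 × 10^-3 mol
mass of Na2C2O4 = 5.28 × 10^-3 × 134.00 = 0.707 g
% Na2C2O4 = 0.707 / 0.789 × 100 = 89.6 %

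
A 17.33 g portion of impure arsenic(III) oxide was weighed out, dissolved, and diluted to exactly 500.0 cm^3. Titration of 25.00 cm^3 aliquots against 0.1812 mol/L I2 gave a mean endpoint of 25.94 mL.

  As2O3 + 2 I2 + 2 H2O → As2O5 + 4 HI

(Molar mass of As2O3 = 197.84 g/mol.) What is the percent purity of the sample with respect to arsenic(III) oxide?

53.66 %

n(I2) per titration = 0.02594 × 0.1812 = 4.700 × 10^-3 mol
From the 1:2 ratio, n(As2O3) in each aliquot = 1/2 × 4.700 × 10^-3 = 2.350 × 10^-3 mol
n(As2O3) in the whole flask = 2.350 × 10^-3 × 500.0/25.00 = 0.04700 mol
mass of As2O3 = 0.04700 × 197.84 = 9.299 g
% As2O3 = 9.299 / 17.33 × 100 = 53.66 %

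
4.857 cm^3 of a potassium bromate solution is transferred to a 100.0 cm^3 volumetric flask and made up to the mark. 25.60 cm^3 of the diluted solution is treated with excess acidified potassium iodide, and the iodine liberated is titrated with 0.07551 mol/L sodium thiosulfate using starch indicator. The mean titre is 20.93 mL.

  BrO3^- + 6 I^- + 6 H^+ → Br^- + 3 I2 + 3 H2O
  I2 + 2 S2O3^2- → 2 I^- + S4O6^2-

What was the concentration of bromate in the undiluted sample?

0.2118 mol/L

n(S2O3^2-) = 0.02093 × 0.07551 = 1.580 × 10^-3 mol
n(I2) = n(S2O3^2-)/2 = 7.902 × 10^-4 mol
From the 1:3 ratio, n(BrO3^-) in the aliquot = 1/3 × 7.902 × 10^-4 = 2.634 × 10^-4 mol
[BrO3^-]_dilute = 2.634 × 10^-4 / 0.02560 = 0.01029 mol/L
[BrO3^-]_original = 0.01029 × 100.0/4.857 = 0.2118 mol/L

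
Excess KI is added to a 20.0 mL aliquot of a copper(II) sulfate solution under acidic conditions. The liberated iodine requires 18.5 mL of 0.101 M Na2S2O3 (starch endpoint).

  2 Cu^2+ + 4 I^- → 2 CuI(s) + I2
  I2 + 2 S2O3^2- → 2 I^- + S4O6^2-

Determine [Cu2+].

0.0934 M

n(S2O3^2-) = 0.0185 × 0.101 = 1.87 × 10^-3 mol
n(I2) = n(S2O3^2-)/2 = 9.34 × 10^-4 mol
From the 2:1 ratio, n(Cu2+) in the aliquot = 2/1 × 9.34 × 10^-4 = 1.87 × 10^-3 mol
[Cu2+] = 1.87 × 10^-3 / 0.0200 = 0.0934 mol/L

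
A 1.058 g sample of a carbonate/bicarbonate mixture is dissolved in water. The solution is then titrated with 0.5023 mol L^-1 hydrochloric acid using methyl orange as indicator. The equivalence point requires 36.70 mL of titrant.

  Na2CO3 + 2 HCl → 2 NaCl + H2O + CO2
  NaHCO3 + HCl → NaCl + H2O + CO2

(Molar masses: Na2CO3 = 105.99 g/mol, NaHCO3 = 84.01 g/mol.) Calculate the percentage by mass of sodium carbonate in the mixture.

n(HCl) = 0.03670 × 0.5023 = 0.01843 mol
Let x = n(Na2CO3), y = n(NaHCO3).
Titrant: 2x + 1y = 0.01843;  mass: 105.99x + 84.01y = 1.058
Solving, x = 7.910 × 10^-3 mol, y = 2.614 × 10^-3 mol
mass of Na2CO3 = 7.910 × 10^-3 × 105.99 = 0.8384 g
% Na2CO3 = 0.8384 / 1.058 × 100 = 79.24 %

79.24 %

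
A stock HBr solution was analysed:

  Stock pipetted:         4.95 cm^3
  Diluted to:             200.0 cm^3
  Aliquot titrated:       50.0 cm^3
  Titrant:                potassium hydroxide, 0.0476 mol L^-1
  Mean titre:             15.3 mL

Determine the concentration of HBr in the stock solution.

HBr + KOH → KBr + H2O
n(KOH) = 0.0153 × 0.0476 = 7.28 × 10^-4 mol
n(HBr) in the aliquot = 7.28 × 10^-4 mol (1:1 ratio)
[HBr]_dilute = 7.28 × 10^-4 / 0.0500 = 0.0146 mol/L
Dilution factor = 200.0 / 4.95 = 40.40
[HBr]_stock = 0.0146 × 40.40 = 0.589 mol/L

0.589 mol/L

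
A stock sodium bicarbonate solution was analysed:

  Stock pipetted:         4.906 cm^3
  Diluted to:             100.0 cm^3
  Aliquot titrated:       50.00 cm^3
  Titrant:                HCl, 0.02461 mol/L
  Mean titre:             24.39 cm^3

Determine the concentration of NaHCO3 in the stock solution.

0.2447 mol/L

NaHCO3 + HCl → NaCl + H2O + CO2
n(HCl) = 0.02439 × 0.02461 = 6.002 × 10^-4 mol
n(NaHCO3) in the aliquot = 6.002 × 10^-4 mol (1:1 ratio)
[NaHCO3]_dilute = 6.002 × 10^-4 / 0.05000 = 0.01200 mol/L
Dilution factor = 100.0 / 4.906 = 20.38
[NaHCO3]_stock = 0.01200 × 20.38 = 0.2447 mol/L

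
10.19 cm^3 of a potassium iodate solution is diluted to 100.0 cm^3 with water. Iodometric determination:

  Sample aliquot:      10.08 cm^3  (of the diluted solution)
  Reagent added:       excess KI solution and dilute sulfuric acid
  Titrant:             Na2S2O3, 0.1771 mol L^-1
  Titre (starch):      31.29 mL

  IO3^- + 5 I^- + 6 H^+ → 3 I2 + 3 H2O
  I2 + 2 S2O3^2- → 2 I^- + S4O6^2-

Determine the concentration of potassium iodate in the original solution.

n(S2O3^2-) = 0.03129 × 0.1771 = 5.541 × 10^-3 mol
n(I2) = n(S2O3^2-)/2 = 2.771 × 10^-3 mol
From the 1:3 ratio, n(IO3^-) in the aliquot = 1/3 × 2.771 × 10^-3 = 9.236 × 10^-4 mol
[IO3^-]_dilute = 9.236 × 10^-4 / 0.01008 = 0.09162 mol/L
[IO3^-]_original = 0.09162 × 100.0/10.19 = 0.8992 mol/L

0.8992 mol/L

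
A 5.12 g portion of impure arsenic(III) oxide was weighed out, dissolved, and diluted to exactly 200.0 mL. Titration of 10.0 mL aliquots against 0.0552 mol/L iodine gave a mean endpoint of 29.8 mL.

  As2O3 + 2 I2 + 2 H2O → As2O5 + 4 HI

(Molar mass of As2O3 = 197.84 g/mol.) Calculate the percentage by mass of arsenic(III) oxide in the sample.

63.6 %

n(I2) per titration = 0.0298 × 0.0552 = 1.64 × 10^-3 mol
From the 1:2 ratio, n(As2O3) in each aliquot = 1/2 × 1.64 × 10^-3 = 8.22 × 10^-4 mol
n(As2O3) in the whole flask = 8.22 × 10^-4 × 200.0/10.0 = 0.0164 mol
mass of As2O3 = 0.0164 × 197.84 = 3.25 g
% As2O3 = 3.25 / 5.12 × 100 = 63.6 %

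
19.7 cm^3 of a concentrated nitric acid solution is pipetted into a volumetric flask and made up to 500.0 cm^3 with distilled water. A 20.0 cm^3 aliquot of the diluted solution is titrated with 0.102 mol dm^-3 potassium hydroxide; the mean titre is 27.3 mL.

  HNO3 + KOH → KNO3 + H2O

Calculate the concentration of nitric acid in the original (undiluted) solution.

n(KOH) = 0.0273 × 0.102 = 2.78 × 10^-3 mol
n(HNO3) in the aliquot = 2.78 × 10^-3 mol (1:1 ratio)
[HNO3]_dilute = 2.78 × 10^-3 / 0.0200 = 0.139 mol/L
Dilution factor = 500.0 / 19.7 = 25.38
[HNO3]_stock = 0.139 × 25.38 = 3.53 mol/L

3.53 mol/L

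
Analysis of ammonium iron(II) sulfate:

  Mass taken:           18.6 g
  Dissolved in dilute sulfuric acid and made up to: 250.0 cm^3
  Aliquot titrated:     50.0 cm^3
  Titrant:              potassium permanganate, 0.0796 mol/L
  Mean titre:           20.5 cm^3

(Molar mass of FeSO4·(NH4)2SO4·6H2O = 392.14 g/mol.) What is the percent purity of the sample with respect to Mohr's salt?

86.0 %

MnO4^- + 5 Fe^2+ + 8 H^+ → Mn^2+ + 5 Fe^3+ + 4 H2O
n(KMnO4) per titration = 0.0205 × 0.0796 = 1.63 × 10^-3 mol
From the 5:1 ratio, n(FeSO4·(NH4)2SO4·6H2O) in each aliquot = 5/1 × 1.63 × 10^-3 = 8.16 × 10^-3 mol
n(FeSO4·(NH4)2SO4·6H2O) in the whole flask = 8.16 × 10^-3 × 250.0/50.0 = 0.0408 mol
mass of FeSO4·(NH4)2SO4·6H2O = 0.0408 × 392.14 = 16.0 g
% FeSO4·(NH4)2SO4·6H2O = 16.0 / 18.6 × 100 = 86.0 %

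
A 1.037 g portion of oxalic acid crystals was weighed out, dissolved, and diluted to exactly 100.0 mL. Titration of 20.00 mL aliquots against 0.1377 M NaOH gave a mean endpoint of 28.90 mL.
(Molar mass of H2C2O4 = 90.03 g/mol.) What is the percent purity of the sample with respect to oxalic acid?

H2C2O4 + 2 NaOH → Na2C2O4 + 2 H2O
n(NaOH) per titration = 0.02890 × 0.1377 = 3.980 × 10^-3 mol
From the 1:2 ratio, n(H2C2O4) in each aliquot = 1/2 × 3.980 × 10^-3 = 1.990 × 10^-3 mol
n(H2C2O4) in the whole flask = 1.990 × 10^-3 × 100.0/20.00 = 9.949 × 10^-3 mol
mass of H2C2O4 = 9.949 × 10^-3 × 90.03 = 0.8957 g
% H2C2O4 = 0.8957 / 1.037 × 100 = 86.37 %

86.37 %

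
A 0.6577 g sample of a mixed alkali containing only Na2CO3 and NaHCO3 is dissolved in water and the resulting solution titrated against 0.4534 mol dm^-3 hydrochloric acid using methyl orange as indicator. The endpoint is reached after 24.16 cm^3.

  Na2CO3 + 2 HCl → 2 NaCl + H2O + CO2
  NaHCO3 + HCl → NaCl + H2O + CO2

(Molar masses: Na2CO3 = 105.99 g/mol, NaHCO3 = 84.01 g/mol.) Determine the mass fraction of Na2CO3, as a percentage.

n(HCl) = 0.02416 × 0.4534 = 0.01095 mol
Let x = n(Na2CO3), y = n(NaHCO3).
Titrant: 2x + 1y = 0.01095;  mass: 105.99x + 84.01y = 0.6577
Solving, x = 4.233 × 10^-3 mol, y = 2.489 × 10^-3 mol
mass of Na2CO3 = 4.233 × 10^-3 × 105.99 = 0.4486 g
% Na2CO3 = 0.4486 / 0.6577 × 100 = 68.21 %

68.21 %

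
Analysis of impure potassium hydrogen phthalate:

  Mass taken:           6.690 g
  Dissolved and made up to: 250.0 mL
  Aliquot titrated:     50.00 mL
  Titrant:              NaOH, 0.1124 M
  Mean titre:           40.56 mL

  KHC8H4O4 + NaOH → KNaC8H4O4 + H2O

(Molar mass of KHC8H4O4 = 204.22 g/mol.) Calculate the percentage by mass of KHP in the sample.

69.58 %

n(NaOH) per titration = 0.04056 × 0.1124 = 4.559 × 10^-3 mol
n(KHC8H4O4) in each aliquot = 4.559 × 10^-3 mol (1:1 ratio)
n(KHC8H4O4) in the whole flask = 4.559 × 10^-3 × 250.0/50.00 = 0.02279 mol
mass of KHC8H4O4 = 0.02279 × 204.22 = 4.655 g
% KHC8H4O4 = 4.655 / 6.690 × 100 = 69.58 %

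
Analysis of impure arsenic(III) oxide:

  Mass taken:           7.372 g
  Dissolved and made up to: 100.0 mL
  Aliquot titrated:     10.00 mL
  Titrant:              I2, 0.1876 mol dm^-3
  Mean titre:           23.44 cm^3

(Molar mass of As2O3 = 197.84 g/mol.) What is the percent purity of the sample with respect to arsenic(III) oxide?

As2O3 + 2 I2 + 2 H2O → As2O5 + 4 HI
n(I2) per titration = 0.02344 × 0.1876 = 4.397 × 10^-3 mol
From the 1:2 ratio, n(As2O3) in each aliquot = 1/2 × 4.397 × 10^-3 = 2.199 × 10^-3 mol
n(As2O3) in the whole flask = 2.199 × 10^-3 × 100.0/10.00 = 0.02199 mol
mass of As2O3 = 0.02199 × 197.84 = 4.350 g
% As2O3 = 4.350 / 7.372 × 100 = 59.01 %

59.01 %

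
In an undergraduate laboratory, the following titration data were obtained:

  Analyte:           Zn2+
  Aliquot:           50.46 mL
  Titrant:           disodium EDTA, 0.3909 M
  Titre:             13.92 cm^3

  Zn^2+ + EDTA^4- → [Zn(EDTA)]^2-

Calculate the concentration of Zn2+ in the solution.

0.1078 M

n(EDTA) = 0.01392 L × 0.3909 mol/L = 5.441 × 10^-3 mol
n(Zn2+) = 5.441 × 10^-3 mol (1:1 mole ratio)
[Zn2+] = 5.441 × 10^-3 mol / 0.05046 L = 0.1078 mol/L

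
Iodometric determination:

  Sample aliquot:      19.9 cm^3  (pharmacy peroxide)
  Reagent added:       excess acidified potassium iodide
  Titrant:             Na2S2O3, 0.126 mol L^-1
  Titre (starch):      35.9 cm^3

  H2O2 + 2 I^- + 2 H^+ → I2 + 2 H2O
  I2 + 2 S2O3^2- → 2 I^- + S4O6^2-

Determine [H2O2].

0.114 mol/L

n(S2O3^2-) = 0.0359 × 0.126 = 4.52 × 10^-3 mol
n(I2) = n(S2O3^2-)/2 = 2.26 × 10^-3 mol
n(H2O2) in the aliquot = 2.26 × 10^-3 mol (1:1 ratio)
[H2O2] = 2.26 × 10^-3 / 0.0199 = 0.114 mol/L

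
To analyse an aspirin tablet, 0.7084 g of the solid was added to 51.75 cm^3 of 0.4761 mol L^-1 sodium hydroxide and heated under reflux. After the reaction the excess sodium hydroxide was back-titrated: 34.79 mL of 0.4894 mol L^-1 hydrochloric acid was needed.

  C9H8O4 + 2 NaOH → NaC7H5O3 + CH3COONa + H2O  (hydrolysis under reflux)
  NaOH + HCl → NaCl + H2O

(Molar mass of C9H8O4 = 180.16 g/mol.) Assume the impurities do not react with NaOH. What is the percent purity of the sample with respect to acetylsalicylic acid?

96.79 %

n(NaOH) added = 0.05175 × 0.4761 = 0.02464 mol
n(HCl) used in back-titration = 0.03479 × 0.4894 = 0.01703 mol
n(NaOH) left over = 0.01703 mol (1:1 ratio)
n(NaOH) consumed by analyte = 0.02464 − 0.01703 = 7.612 × 10^-3 mol
From the 1:2 ratio, n(C9H8O4) = 1/2 × 7.612 × 10^-3 = 3.806 × 10^-3 mol
mass of C9H8O4 = 3.806 × 10^-3 × 180.16 = 0.6857 g
% C9H8O4 = 0.6857 / 0.7084 × 100 = 96.79 %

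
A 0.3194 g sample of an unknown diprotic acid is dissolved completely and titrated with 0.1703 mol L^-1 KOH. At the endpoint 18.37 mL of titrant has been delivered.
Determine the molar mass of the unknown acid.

204.2 g/mol

n(KOH) = 0.01837 L × 0.1703 mol/L = 3.128 × 10^-3 mol
From the 1:2 ratio, n(H2A) = 1/2 × 3.128 × 10^-3 = 1.564 × 10^-3 mol
M = m / n = 0.3194 g / 1.564 × 10^-3 mol = 204.2 g/mol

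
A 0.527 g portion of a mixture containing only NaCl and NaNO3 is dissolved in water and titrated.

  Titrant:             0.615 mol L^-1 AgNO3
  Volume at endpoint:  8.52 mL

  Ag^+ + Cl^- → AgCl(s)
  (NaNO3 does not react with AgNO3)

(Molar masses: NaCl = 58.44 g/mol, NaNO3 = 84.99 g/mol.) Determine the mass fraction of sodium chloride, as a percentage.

n(AgNO3) = 0.00852 × 0.615 = 5.24 × 10^-3 mol
Let x = n(NaCl), y = n(NaNO3).
Titrant: 1x = 5.24 × 10^-3;  mass: 58.44x + 84.99y = 0.527
Solving, x = 5.24 × 10^-3 mol, y = 2.60 × 10^-3 mol
mass of NaCl = 5.24 × 10^-3 × 58.44 = 0.306 g
% NaCl = 0.306 / 0.527 × 100 = 58.1 %

58.1 %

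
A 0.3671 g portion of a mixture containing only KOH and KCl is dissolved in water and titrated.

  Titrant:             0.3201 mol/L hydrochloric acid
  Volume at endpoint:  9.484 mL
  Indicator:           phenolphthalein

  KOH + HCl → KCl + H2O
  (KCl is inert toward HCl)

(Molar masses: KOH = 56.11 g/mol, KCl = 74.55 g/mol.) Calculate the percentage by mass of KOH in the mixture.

46.40 %

n(HCl) = 0.009484 × 0.3201 = 3.036 × 10^-3 mol
Let x = n(KOH), y = n(KCl).
Titrant: 1x = 3.036 × 10^-3;  mass: 56.11x + 74.55y = 0.3671
Solving, x = 3.036 × 10^-3 mol, y = 2.639 × 10^-3 mol
mass of KOH = 3.036 × 10^-3 × 56.11 = 0.1703 g
% KOH = 0.1703 / 0.3671 × 100 = 46.40 %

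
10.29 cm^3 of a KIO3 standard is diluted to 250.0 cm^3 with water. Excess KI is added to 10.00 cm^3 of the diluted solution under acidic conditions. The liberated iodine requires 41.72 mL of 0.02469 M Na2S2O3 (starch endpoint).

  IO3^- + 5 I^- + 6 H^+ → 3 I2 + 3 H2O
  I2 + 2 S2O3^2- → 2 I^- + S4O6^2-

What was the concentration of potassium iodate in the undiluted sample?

0.4171 M

n(S2O3^2-) = 0.04172 × 0.02469 = 1.030 × 10^-3 mol
n(I2) = n(S2O3^2-)/2 = 5.150 × 10^-4 mol
From the 1:3 ratio, n(IO3^-) in the aliquot = 1/3 × 5.150 × 10^-4 = 1.717 × 10^-4 mol
[IO3^-]_dilute = 1.717 × 10^-4 / 0.01000 = 0.01717 mol/L
[IO3^-]_original = 0.01717 × 250.0/10.29 = 0.4171 mol/L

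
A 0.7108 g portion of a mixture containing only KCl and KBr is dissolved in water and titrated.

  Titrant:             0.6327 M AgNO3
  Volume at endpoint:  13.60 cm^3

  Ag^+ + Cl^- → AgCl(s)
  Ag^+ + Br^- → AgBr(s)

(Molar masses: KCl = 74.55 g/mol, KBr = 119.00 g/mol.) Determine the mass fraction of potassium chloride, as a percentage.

73.89 %

n(AgNO3) = 0.01360 × 0.6327 = 8.605 × 10^-3 mol
Let x = n(KCl), y = n(KBr).
Titrant: 1x + 1y = 8.605 × 10^-3;  mass: 74.55x + 119.00y = 0.7108
Solving, x = 7.045 × 10^-3 mol, y = 1.559 × 10^-3 mol
mass of KCl = 7.045 × 10^-3 × 74.55 = 0.5252 g
% KCl = 0.5252 / 0.7108 × 100 = 73.89 %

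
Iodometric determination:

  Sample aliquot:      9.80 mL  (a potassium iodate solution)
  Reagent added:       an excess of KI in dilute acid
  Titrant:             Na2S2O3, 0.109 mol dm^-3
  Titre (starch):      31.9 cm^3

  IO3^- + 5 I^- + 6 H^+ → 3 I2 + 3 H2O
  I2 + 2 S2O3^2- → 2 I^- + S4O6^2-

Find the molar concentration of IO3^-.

n(S2O3^2-) = 0.0319 × 0.109 = 3.48 × 10^-3 mol
n(I2) = n(S2O3^2-)/2 = 1.74 × 10^-3 mol
From the 1:3 ratio, n(IO3^-) in the aliquot = 1/3 × 1.74 × 10^-3 = 5.80 × 10^-4 mol
[IO3^-] = 5.80 × 10^-4 / 0.00980 = 0.0591 mol/L

0.0591 mol/L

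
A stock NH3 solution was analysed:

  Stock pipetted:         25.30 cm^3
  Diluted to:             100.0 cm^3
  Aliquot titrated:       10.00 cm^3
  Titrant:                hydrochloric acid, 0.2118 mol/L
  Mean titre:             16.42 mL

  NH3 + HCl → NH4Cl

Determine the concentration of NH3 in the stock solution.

1.375 mol/L

n(HCl) = 0.01642 × 0.2118 = 3.478 × 10^-3 mol
n(NH3) in the aliquot = 3.478 × 10^-3 mol (1:1 ratio)
[NH3]_dilute = 3.478 × 10^-3 / 0.01000 = 0.3478 mol/L
Dilution factor = 100.0 / 25.30 = 3.953
[NH3]_stock = 0.3478 × 3.953 = 1.375 mol/L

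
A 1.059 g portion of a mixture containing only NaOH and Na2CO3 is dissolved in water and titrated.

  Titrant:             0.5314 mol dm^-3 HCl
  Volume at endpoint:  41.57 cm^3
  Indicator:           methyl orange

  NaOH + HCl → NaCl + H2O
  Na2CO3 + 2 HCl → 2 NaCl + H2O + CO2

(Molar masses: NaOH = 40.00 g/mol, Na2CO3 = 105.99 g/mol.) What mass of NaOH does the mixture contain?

n(HCl) = 0.04157 × 0.5314 = 0.02209 mol
Let x = n(NaOH), y = n(Na2CO3).
Titrant: 1x + 2y = 0.02209;  mass: 40.00x + 105.99y = 1.059
Solving, x = 8.594 × 10^-3 mol, y = 6.748 × 10^-3 mol
mass of NaOH = 8.594 × 10^-3 × 40.00 = 0.3437 g

0.3437 g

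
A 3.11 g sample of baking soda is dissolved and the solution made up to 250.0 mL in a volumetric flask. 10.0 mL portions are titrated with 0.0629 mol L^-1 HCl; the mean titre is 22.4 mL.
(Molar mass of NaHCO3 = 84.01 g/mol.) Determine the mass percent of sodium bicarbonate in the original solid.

95.2 %

NaHCO3 + HCl → NaCl + H2O + CO2
n(HCl) per titration = 0.0224 × 0.0629 = 1.41 × 10^-3 mol
n(NaHCO3) in each aliquot = 1.41 × 10^-3 mol (1:1 ratio)
n(NaHCO3) in the whole flask = 1.41 × 10^-3 × 250.0/10.0 = 0.0352 mol
mass of NaHCO3 = 0.0352 × 84.01 = 2.96 g
% NaHCO3 = 2.96 / 3.11 × 100 = 95.2 %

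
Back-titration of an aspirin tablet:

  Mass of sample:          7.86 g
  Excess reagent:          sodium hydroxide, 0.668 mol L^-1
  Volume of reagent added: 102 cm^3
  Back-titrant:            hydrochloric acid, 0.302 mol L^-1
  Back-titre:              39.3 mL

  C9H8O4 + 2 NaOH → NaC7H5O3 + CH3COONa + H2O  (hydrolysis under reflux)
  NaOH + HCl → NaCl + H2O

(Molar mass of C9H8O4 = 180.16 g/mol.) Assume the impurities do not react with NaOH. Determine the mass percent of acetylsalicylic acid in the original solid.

64.5 %

n(NaOH) added = 0.102 × 0.668 = 0.0681 mol
n(HCl) used in back-titration = 0.0393 × 0.302 = 0.0119 mol
n(NaOH) left over = 0.0119 mol (1:1 ratio)
n(NaOH) consumed by analyte = 0.0681 − 0.0119 = 0.0563 mol
From the 1:2 ratio, n(C9H8O4) = 1/2 × 0.0563 = 0.0281 mol
mass of C9H8O4 = 0.0281 × 180.16 = 5.07 g
% C9H8O4 = 5.07 / 7.86 × 100 = 64.5 %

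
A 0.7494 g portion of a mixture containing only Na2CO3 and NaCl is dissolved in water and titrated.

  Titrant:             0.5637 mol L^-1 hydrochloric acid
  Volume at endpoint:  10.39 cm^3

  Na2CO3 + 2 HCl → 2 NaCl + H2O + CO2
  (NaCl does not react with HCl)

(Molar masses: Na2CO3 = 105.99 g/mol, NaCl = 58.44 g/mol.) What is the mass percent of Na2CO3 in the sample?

n(HCl) = 0.01039 × 0.5637 = 5.857 × 10^-3 mol
Let x = n(Na2CO3), y = n(NaCl).
Titrant: 2x = 5.857 × 10^-3;  mass: 105.99x + 58.44y = 0.7494
Solving, x = 2.928 × 10^-3 mol, y = 7.512 × 10^-3 mol
mass of Na2CO3 = 2.928 × 10^-3 × 105.99 = 0.3104 g
% Na2CO3 = 0.3104 / 0.7494 × 100 = 41.42 %

41.42 %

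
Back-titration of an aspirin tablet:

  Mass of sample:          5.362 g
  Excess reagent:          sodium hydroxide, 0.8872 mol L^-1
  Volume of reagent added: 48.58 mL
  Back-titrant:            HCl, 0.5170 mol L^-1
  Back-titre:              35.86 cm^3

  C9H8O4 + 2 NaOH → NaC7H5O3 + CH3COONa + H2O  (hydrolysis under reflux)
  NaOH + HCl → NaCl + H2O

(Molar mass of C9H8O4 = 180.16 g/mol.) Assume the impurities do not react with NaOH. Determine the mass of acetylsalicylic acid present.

2.212 g

n(NaOH) added = 0.04858 × 0.8872 = 0.04310 mol
n(HCl) used in back-titration = 0.03586 × 0.5170 = 0.01854 mol
n(NaOH) left over = 0.01854 mol (1:1 ratio)
n(NaOH) consumed by analyte = 0.04310 − 0.01854 = 0.02456 mol
From the 1:2 ratio, n(C9H8O4) = 1/2 × 0.02456 = 0.01228 mol
mass of C9H8O4 = 0.01228 × 180.16 = 2.212 g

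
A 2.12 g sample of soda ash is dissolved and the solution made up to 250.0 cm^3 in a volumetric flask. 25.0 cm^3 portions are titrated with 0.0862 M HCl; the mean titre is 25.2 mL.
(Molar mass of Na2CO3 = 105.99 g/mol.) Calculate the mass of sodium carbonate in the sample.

1.15 g

Na2CO3 + 2 HCl → 2 NaCl + H2O + CO2
n(HCl) per titration = 0.0252 × 0.0862 = 2.17 × 10^-3 mol
From the 1:2 ratio, n(Na2CO3) in each aliquot = 1/2 × 2.17 × 10^-3 = 1.09 × 10^-3 mol
n(Na2CO3) in the whole flask = 1.09 × 10^-3 × 250.0/25.0 = 0.0109 mol
mass of Na2CO3 = 0.0109 × 105.99 = 1.15 g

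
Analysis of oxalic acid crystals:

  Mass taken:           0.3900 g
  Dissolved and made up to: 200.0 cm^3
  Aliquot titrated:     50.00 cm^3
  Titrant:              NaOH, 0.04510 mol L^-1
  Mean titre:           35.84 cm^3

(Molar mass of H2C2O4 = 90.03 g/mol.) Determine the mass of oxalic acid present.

0.2910 g

H2C2O4 + 2 NaOH → Na2C2O4 + 2 H2O
n(NaOH) per titration = 0.03584 × 0.04510 = 1.616 × 10^-3 mol
From the 1:2 ratio, n(H2C2O4) in each aliquot = 1/2 × 1.616 × 10^-3 = 8.082 × 10^-4 mol
n(H2C2O4) in the whole flask = 8.082 × 10^-4 × 200.0/50.00 = 3.233 × 10^-3 mol
mass of H2C2O4 = 3.233 × 10^-3 × 90.03 = 0.2910 g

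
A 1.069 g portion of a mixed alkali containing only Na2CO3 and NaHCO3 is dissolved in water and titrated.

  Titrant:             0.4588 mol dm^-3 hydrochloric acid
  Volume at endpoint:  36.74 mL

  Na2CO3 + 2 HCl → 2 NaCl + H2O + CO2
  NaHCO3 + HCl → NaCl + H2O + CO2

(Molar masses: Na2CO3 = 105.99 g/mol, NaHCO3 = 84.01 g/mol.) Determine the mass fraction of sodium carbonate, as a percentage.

n(HCl) = 0.03674 × 0.4588 = 0.01686 mol
Let x = n(Na2CO3), y = n(NaHCO3).
Titrant: 2x + 1y = 0.01686;  mass: 105.99x + 84.01y = 1.069
Solving, x = 5.596 × 10^-3 mol, y = 5.665 × 10^-3 mol
mass of Na2CO3 = 5.596 × 10^-3 × 105.99 = 0.5931 g
% Na2CO3 = 0.5931 / 1.069 × 100 = 55.48 %

55.48 %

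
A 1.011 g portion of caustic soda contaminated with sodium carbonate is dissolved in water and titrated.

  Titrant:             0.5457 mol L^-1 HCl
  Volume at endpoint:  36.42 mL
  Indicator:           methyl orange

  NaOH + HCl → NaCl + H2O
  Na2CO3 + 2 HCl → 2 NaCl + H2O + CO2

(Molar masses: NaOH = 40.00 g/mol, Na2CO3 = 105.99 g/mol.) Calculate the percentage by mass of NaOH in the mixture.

12.86 %

n(HCl) = 0.03642 × 0.5457 = 0.01987 mol
Let x = n(NaOH), y = n(Na2CO3).
Titrant: 1x + 2y = 0.01987;  mass: 40.00x + 105.99y = 1.011
Solving, x = 3.251 × 10^-3 mol, y = 8.312 × 10^-3 mol
mass of NaOH = 3.251 × 10^-3 × 40.00 = 0.1300 g
% NaOH = 0.1300 / 1.011 × 100 = 12.86 %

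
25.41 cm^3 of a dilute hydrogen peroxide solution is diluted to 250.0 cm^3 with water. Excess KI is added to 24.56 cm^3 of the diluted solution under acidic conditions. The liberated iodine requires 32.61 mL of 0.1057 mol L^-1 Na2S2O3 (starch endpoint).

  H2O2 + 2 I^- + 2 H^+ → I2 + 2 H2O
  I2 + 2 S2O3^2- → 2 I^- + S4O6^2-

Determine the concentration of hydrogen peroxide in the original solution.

0.6904 mol/L

n(S2O3^2-) = 0.03261 × 0.1057 = 3.447 × 10^-3 mol
n(I2) = n(S2O3^2-)/2 = 1.723 × 10^-3 mol
n(H2O2) in the aliquot = 1.723 × 10^-3 mol (1:1 ratio)
[H2O2]_dilute = 1.723 × 10^-3 / 0.02456 = 0.07017 mol/L
[H2O2]_original = 0.07017 × 250.0/25.41 = 0.6904 mol/L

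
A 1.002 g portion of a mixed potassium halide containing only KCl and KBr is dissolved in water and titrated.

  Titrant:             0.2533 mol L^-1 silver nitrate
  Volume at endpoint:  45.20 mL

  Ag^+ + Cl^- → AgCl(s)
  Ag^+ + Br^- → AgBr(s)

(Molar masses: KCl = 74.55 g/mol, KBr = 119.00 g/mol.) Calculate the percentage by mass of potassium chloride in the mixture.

60.33 %

n(AgNO3) = 0.04520 × 0.2533 = 0.01145 mol
Let x = n(KCl), y = n(KBr).
Titrant: 1x + 1y = 0.01145;  mass: 74.55x + 119.00y = 1.002
Solving, x = 8.109 × 10^-3 mol, y = 3.340 × 10^-3 mol
mass of KCl = 8.109 × 10^-3 × 74.55 = 0.6045 g
% KCl = 0.6045 / 1.002 × 100 = 60.33 %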